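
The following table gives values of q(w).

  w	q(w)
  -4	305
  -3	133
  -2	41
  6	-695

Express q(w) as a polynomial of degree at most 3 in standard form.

Build the Lagrange basis polynomials:
L_0(w) = (w + 3)(w + 2)(w - 6) / [-20] = -(1/20)w^3 + (1/20)w^2 + (6/5)w + 9/5
L_1(w) = (w + 4)(w + 2)(w - 6) / [9] = (1/9)w^3 - (28/9)w - 16/3
L_2(w) = (w + 4)(w + 3)(w - 6) / [-16] = -(1/16)w^3 - (1/16)w^2 + (15/8)w + 9/2
L_3(w) = (w + 4)(w + 3)(w + 2) / [720] = (1/720)w^3 + (1/80)w^2 + (13/360)w + 1/30
q(w) = 305·L_0 + 133·L_1 + 41·L_2 + (-695)·L_3
  305·L_0(w) = -(61/4)w^3 + (61/4)w^2 + 366w + 549
  133·L_1(w) = (133/9)w^3 - (3724/9)w - 2128/3
  41·L_2(w) = -(41/16)w^3 - (41/16)w^2 + (615/8)w + 369/2
  (-695)·L_3(w) = -(139/144)w^3 - (139/16)w^2 - (1807/72)w - 139/6
Adding term by term: -4w^3 + 4w^2 + 4w + 1

q(w) = -4w^3 + 4w^2 + 4w + 1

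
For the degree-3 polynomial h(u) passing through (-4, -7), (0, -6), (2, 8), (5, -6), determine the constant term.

Build the Lagrange basis polynomials:
L_0(u) = u(u - 2)(u - 5) / [-216] = -(1/216)u^3 + (7/216)u^2 - (5/108)u
L_1(u) = (u + 4)(u - 2)(u - 5) / [40] = (1/40)u^3 - (3/40)u^2 - (9/20)u + 1
L_2(u) = (u + 4)u(u - 5) / [-36] = -(1/36)u^3 + (1/36)u^2 + (5/9)u
L_3(u) = (u + 4)u(u - 2) / [135] = (1/135)u^3 + (2/135)u^2 - (8/135)u
h(u) = (-7)·L_0 + (-6)·L_1 + 8·L_2 + (-6)·L_3
Only the constant term is needed; take it from each L_i and combine:
(-7)·(0) + (-6)·(1) + 8·(0) + (-6)·(0) = -6

-6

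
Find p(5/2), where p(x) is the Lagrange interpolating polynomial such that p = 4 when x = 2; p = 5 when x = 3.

L_0(5/2) = (-1/2)/[(-1)] = 1/2
L_1(5/2) = (1/2)/[(1)] = 1/2
Sum: 4·(1/2) + 5·(1/2) = 9/2

9/2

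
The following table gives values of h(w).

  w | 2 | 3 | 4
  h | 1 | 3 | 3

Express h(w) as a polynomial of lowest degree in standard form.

h(w) = -w^2 + 7w - 9

Build the Lagrange basis polynomials:
L_0(w) = (w - 3)(w - 4) / [2] = (1/2)w^2 - (7/2)w + 6
L_1(w) = (w - 2)(w - 4) / [-1] = -w^2 + 6w - 8
L_2(w) = (w - 2)(w - 3) / [2] = (1/2)w^2 - (5/2)w + 3
h(w) = 1·L_0 + 3·L_1 + 3·L_2
  1·L_0(w) = (1/2)w^2 - (7/2)w + 6
  3·L_1(w) = -3w^2 + 18w - 24
  3·L_2(w) = (3/2)w^2 - (15/2)w + 9
Adding term by term: -w^2 + 7w - 9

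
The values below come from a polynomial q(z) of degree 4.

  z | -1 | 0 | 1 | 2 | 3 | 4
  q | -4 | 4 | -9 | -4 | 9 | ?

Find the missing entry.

-29

The 5 known values determine q uniquely (degree ≤ 4).
L_0(4) = (4)·(3)·(2)·(1)/[(-1)·(-2)·(-3)·(-4)] = 1
L_1(4) = (5)·(3)·(2)·(1)/[(1)·(-1)·(-2)·(-3)] = -5
L_2(4) = (5)·(4)·(2)·(1)/[(2)·(1)·(-1)·(-2)] = 10
L_3(4) = (5)·(4)·(3)·(1)/[(3)·(2)·(1)·(-1)] = -10
L_4(4) = (5)·(4)·(3)·(2)/[(4)·(3)·(2)·(1)] = 5
Sum: (-4)·(1) + 4·(-5) + (-9)·(10) + (-4)·(-10) + 9·(5) = -29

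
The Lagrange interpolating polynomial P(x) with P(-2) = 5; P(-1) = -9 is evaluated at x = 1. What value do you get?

-37

L_0(1) = (2)/[(-1)] = -2
L_1(1) = (3)/[(1)] = 3
Sum: 5·(-2) + (-9)·(3) = -37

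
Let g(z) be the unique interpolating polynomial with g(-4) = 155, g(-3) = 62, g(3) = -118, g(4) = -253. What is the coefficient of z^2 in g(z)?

-3

Build the Lagrange basis polynomials:
L_0(z) = (z + 3)(z - 3)(z - 4) / [-56] = -(1/56)z^3 + (1/14)z^2 + (9/56)z - 9/14
L_1(z) = (z + 4)(z - 3)(z - 4) / [42] = (1/42)z^3 - (1/14)z^2 - (8/21)z + 8/7
L_2(z) = (z + 4)(z + 3)(z - 4) / [-42] = -(1/42)z^3 - (1/14)z^2 + (8/21)z + 8/7
L_3(z) = (z + 4)(z + 3)(z - 3) / [56] = (1/56)z^3 + (1/14)z^2 - (9/56)z - 9/14
g(z) = 155·L_0 + 62·L_1 + (-118)·L_2 + (-253)·L_3
Only the coefficient of z^2 is needed; take it from each L_i and combine:
155·(1/14) + 62·(-1/14) + (-118)·(-1/14) + (-253)·(1/14) = -3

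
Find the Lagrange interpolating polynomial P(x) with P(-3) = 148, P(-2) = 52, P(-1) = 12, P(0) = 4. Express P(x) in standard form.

Build the Lagrange basis polynomials:
L_0(x) = (x + 2)(x + 1)x / [-6] = -(1/6)x^3 - (1/2)x^2 - (1/3)x
L_1(x) = (x + 3)(x + 1)x / [2] = (1/2)x^3 + 2x^2 + (3/2)x
L_2(x) = (x + 3)(x + 2)x / [-2] = -(1/2)x^3 - (5/2)x^2 - 3x
L_3(x) = (x + 3)(x + 2)(x + 1) / [6] = (1/6)x^3 + x^2 + (11/6)x + 1
P(x) = 148·L_0 + 52·L_1 + 12·L_2 + 4·L_3
  148·L_0(x) = -(74/3)x^3 - 74x^2 - (148/3)x
  52·L_1(x) = 26x^3 + 104x^2 + 78x
  12·L_2(x) = -6x^3 - 30x^2 - 36x
  4·L_3(x) = (2/3)x^3 + 4x^2 + (22/3)x + 4
Adding term by term: -4x^3 + 4x^2 + 4

P(x) = -4x^3 + 4x^2 + 4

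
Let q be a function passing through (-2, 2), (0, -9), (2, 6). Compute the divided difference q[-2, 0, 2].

13/4

q[-2,0] = (-9 - 2) / (0 - (-2)) = -11/2
q[0,2] = (6 - (-9)) / (2 - 0) = 15/2
q[-2,0,2] = (15/2 - (-11/2)) / (2 - (-2)) = 13/4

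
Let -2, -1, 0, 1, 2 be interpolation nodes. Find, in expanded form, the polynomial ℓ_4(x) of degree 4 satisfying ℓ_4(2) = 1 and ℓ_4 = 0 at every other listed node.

ℓ_4(x) = (1/24)x^4 + (1/12)x^3 - (1/24)x^2 - (1/12)x

ℓ_4(x) = (x + 2)(x + 1)x(x - 1) / [(4)·(3)·(2)·(1)]
       = (x^4 + 2x^3 - x^2 - 2x) / (24)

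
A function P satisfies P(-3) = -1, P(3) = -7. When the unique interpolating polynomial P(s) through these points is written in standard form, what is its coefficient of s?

Build the Lagrange basis polynomials:
L_0(s) = (s - 3) / [-6] = -(1/6)s + 1/2
L_1(s) = (s + 3) / [6] = (1/6)s + 1/2
P(s) = (-1)·L_0 + (-7)·L_1
Only the coefficient of s is needed; take it from each L_i and combine:
(-1)·(-1/6) + (-7)·(1/6) = -1

-1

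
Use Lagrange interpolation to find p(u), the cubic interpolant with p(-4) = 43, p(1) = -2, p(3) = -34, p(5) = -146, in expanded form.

p(u) = -u^3 - u^2 + u - 1

Build the Lagrange basis polynomials:
L_0(u) = (u - 1)(u - 3)(u - 5) / [-315] = -(1/315)u^3 + (1/35)u^2 - (23/315)u + 1/21
L_1(u) = (u + 4)(u - 3)(u - 5) / [40] = (1/40)u^3 - (1/10)u^2 - (17/40)u + 3/2
L_2(u) = (u + 4)(u - 1)(u - 5) / [-28] = -(1/28)u^3 + (1/14)u^2 + (19/28)u - 5/7
L_3(u) = (u + 4)(u - 1)(u - 3) / [72] = (1/72)u^3 - (13/72)u + 1/6
p(u) = 43·L_0 + (-2)·L_1 + (-34)·L_2 + (-146)·L_3
  43·L_0(u) = -(43/315)u^3 + (43/35)u^2 - (989/315)u + 43/21
  (-2)·L_1(u) = -(1/20)u^3 + (1/5)u^2 + (17/20)u - 3
  (-34)·L_2(u) = (17/14)u^3 - (17/7)u^2 - (323/14)u + 170/7
  (-146)·L_3(u) = -(73/36)u^3 + (949/36)u - 73/3
Adding term by term: -u^3 - u^2 + u - 1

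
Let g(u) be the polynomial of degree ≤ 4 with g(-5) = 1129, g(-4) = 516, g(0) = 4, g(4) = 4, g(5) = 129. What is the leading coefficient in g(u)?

The leading coefficient equals the top divided difference g[-5,-4,0,4,5].
g[-5,-4] = (516 - 1129) / (-4 - (-5)) = -613
g[-4,0] = (4 - 516) / (0 - (-4)) = -128
g[0,4] = (4 - 4) / (4 - 0) = 0
g[4,5] = (129 - 4) / (5 - 4) = 125
g[-5,-4,0] = (-128 - (-613)) / (0 - (-5)) = 97
g[-4,0,4] = (0 - (-128)) / (4 - (-4)) = 16
g[0,4,5] = (125 - 0) / (5 - 0) = 25
g[-5,-4,0,4] = (16 - 97) / (4 - (-5)) = -9
g[-4,0,4,5] = (25 - 16) / (5 - (-4)) = 1
g[-5,-4,0,4,5] = (1 - (-9)) / (5 - (-5)) = 1

1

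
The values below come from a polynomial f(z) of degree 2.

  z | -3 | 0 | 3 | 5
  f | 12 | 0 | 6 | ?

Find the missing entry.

The 3 known values determine f uniquely (degree ≤ 2).
Evaluate each Lagrange basis at z = 5:
L_0(5) = (5)·(2)/[(-3)·(-6)] = 5/9
L_1(5) = (8)·(2)/[(3)·(-3)] = -16/9
L_2(5) = (8)·(5)/[(6)·(3)] = 20/9
Sum: 12·(5/9) + 0 + 6·(20/9) = 20

20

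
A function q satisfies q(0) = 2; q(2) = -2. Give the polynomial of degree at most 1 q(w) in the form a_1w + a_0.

L_0(w) = (w - 2) / [-2] = -(1/2)w + 1
L_1(w) = w / [2] = (1/2)w
q(w) = 2·L_0 + (-2)·L_1
  2·L_0(w) = -w + 2
  (-2)·L_1(w) = -w
Adding term by term: -2w + 2

q(w) = -2w + 2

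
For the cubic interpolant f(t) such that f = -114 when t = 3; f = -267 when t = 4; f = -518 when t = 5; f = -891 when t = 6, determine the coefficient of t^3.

Build the Lagrange basis polynomials:
L_0(t) = (t - 4)(t - 5)(t - 6) / [-6] = -(1/6)t^3 + (5/2)t^2 - (37/3)t + 20
L_1(t) = (t - 3)(t - 5)(t - 6) / [2] = (1/2)t^3 - 7t^2 + (63/2)t - 45
L_2(t) = (t - 3)(t - 4)(t - 6) / [-2] = -(1/2)t^3 + (13/2)t^2 - 27t + 36
L_3(t) = (t - 3)(t - 4)(t - 5) / [6] = (1/6)t^3 - 2t^2 + (47/6)t - 10
f(t) = (-114)·L_0 + (-267)·L_1 + (-518)·L_2 + (-891)·L_3
Only the coefficient of t^3 is needed; take it from each L_i and combine:
(-114)·(-1/6) + (-267)·(1/2) + (-518)·(-1/2) + (-891)·(1/6) = -4

-4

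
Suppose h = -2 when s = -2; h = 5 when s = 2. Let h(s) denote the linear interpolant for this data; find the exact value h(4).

L_0(4) = (2)/[(-4)] = -1/2
L_1(4) = (6)/[(4)] = 3/2
Sum: (-2)·(-1/2) + 5·(3/2) = 17/2

17/2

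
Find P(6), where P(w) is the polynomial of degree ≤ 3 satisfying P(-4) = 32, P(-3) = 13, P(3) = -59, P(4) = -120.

-338

Evaluate each Lagrange basis at w = 6:
L_0(6) = (9)·(3)·(2)/[(-1)·(-7)·(-8)] = -27/28
L_1(6) = (10)·(3)·(2)/[(1)·(-6)·(-7)] = 10/7
L_2(6) = (10)·(9)·(2)/[(7)·(6)·(-1)] = -30/7
L_3(6) = (10)·(9)·(3)/[(8)·(7)·(1)] = 135/28
Sum: 32·(-27/28) + 13·(10/7) + (-59)·(-30/7) + (-120)·(135/28) = -338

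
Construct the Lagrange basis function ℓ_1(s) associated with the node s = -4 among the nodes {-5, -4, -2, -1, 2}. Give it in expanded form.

ℓ_1(s) = (s + 5)(s + 2)(s + 1)(s - 2) / [(1)·(-2)·(-3)·(-6)]
       = (s^4 + 6s^3 + s^2 - 24s - 20) / (-36)

ℓ_1(s) = -(1/36)s^4 - (1/6)s^3 - (1/36)s^2 + (2/3)s + 5/9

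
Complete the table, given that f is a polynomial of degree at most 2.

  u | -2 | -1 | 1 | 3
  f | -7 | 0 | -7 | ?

-42

The 3 known values determine f uniquely (degree ≤ 2).
L_0(3) = (4)·(2)/[(-1)·(-3)] = 8/3
L_1(3) = (5)·(2)/[(1)·(-2)] = -5
L_2(3) = (5)·(4)/[(3)·(2)] = 10/3
Sum: (-7)·(8/3) + 0 + (-7)·(10/3) = -42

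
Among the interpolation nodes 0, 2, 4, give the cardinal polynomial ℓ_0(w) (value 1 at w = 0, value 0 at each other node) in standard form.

ℓ_0(w) = (w - 2)(w - 4) / [(-2)·(-4)]
       = (w^2 - 6w + 8) / (8)

ℓ_0(w) = (1/8)w^2 - (3/4)w + 1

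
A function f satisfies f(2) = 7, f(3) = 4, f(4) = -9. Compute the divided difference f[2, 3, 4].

f[2,3] = (4 - 7) / (3 - 2) = -3
f[3,4] = (-9 - 4) / (4 - 3) = -13
f[2,3,4] = (-13 - (-3)) / (4 - 2) = -5

-5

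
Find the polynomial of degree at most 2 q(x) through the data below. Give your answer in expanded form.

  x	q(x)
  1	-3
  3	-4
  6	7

q(x) = (5/6)x^2 - (23/6)x

Newton's divided differences:
q[1,3] = (-4 - (-3)) / (3 - 1) = -1/2
q[3,6] = (7 - (-4)) / (6 - 3) = 11/3
q[1,3,6] = (11/3 - (-1/2)) / (6 - 1) = 5/6
q(x) = -3 + (-1/2)·(x - 1) + (5/6)·(x - 1)(x - 3)
Expanding: q(x) = (5/6)x^2 - (23/6)x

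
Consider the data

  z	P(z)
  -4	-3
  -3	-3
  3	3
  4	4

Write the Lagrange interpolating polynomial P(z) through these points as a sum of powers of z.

P(z) = -(1/56)z^3 + (1/14)z^2 + (65/56)z - 9/14

Build the Lagrange basis polynomials:
L_0(z) = (z + 3)(z - 3)(z - 4) / [-56] = -(1/56)z^3 + (1/14)z^2 + (9/56)z - 9/14
L_1(z) = (z + 4)(z - 3)(z - 4) / [42] = (1/42)z^3 - (1/14)z^2 - (8/21)z + 8/7
L_2(z) = (z + 4)(z + 3)(z - 4) / [-42] = -(1/42)z^3 - (1/14)z^2 + (8/21)z + 8/7
L_3(z) = (z + 4)(z + 3)(z - 3) / [56] = (1/56)z^3 + (1/14)z^2 - (9/56)z - 9/14
P(z) = (-3)·L_0 + (-3)·L_1 + 3·L_2 + 4·L_3
  (-3)·L_0(z) = (3/56)z^3 - (3/14)z^2 - (27/56)z + 27/14
  (-3)·L_1(z) = -(1/14)z^3 + (3/14)z^2 + (8/7)z - 24/7
  3·L_2(z) = -(1/14)z^3 - (3/14)z^2 + (8/7)z + 24/7
  4·L_3(z) = (1/14)z^3 + (2/7)z^2 - (9/14)z - 18/7
Adding term by term: -(1/56)z^3 + (1/14)z^2 + (65/56)z - 9/14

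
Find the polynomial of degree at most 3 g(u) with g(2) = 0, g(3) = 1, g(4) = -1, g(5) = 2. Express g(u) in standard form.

g(u) = (4/3)u^3 - (27/2)u^2 + (259/6)u - 43

Build the Lagrange basis polynomials:
L_0(u) = (u - 3)(u - 4)(u - 5) / [-6] = -(1/6)u^3 + 2u^2 - (47/6)u + 10
L_1(u) = (u - 2)(u - 4)(u - 5) / [2] = (1/2)u^3 - (11/2)u^2 + 19u - 20
L_2(u) = (u - 2)(u - 3)(u - 5) / [-2] = -(1/2)u^3 + 5u^2 - (31/2)u + 15
L_3(u) = (u - 2)(u - 3)(u - 4) / [6] = (1/6)u^3 - (3/2)u^2 + (13/3)u - 4
g(u) = 0·L_0 + 1·L_1 + (-1)·L_2 + 2·L_3
  0·L_0(u) = 0
  1·L_1(u) = (1/2)u^3 - (11/2)u^2 + 19u - 20
  (-1)·L_2(u) = (1/2)u^3 - 5u^2 + (31/2)u - 15
  2·L_3(u) = (1/3)u^3 - 3u^2 + (26/3)u - 8
Adding term by term: (4/3)u^3 - (27/2)u^2 + (259/6)u - 43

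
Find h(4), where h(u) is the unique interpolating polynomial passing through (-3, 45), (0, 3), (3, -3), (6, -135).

-25

L_0(4) = (4)·(1)·(-2)/[(-3)·(-6)·(-9)] = 4/81
L_1(4) = (7)·(1)·(-2)/[(3)·(-3)·(-6)] = -7/27
L_2(4) = (7)·(4)·(-2)/[(6)·(3)·(-3)] = 28/27
L_3(4) = (7)·(4)·(1)/[(9)·(6)·(3)] = 14/81
Sum: 45·(4/81) + 3·(-7/27) + (-3)·(28/27) + (-135)·(14/81) = -25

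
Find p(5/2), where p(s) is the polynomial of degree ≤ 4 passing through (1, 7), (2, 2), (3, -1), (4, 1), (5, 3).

Using Newton's divided-difference form:
p[1,2] = (2 - 7) / (2 - 1) = -5
p[2,3] = (-1 - 2) / (3 - 2) = -3
p[3,4] = (1 - (-1)) / (4 - 3) = 2
p[4,5] = (3 - 1) / (5 - 4) = 2
p[1,2,3] = (-3 - (-5)) / (3 - 1) = 1
p[2,3,4] = (2 - (-3)) / (4 - 2) = 5/2
p[3,4,5] = (2 - 2) / (5 - 3) = 0
p[1,2,3,4] = (5/2 - 1) / (4 - 1) = 1/2
p[2,3,4,5] = (0 - 5/2) / (5 - 2) = -5/6
p[1,2,3,4,5] = (-5/6 - 1/2) / (5 - 1) = -1/3
p(5/2) = 7 + (-5)·(3/2) + 1·(3/2)·(1/2) + (1/2)·(3/2)·(1/2)·(-1/2) + (-1/3)·(3/2)·(1/2)·(-1/2)·(-3/2) = -1/8

-1/8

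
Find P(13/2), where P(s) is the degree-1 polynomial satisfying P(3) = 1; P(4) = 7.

22

L_0(13/2) = (5/2)/[(-1)] = -5/2
L_1(13/2) = (7/2)/[(1)] = 7/2
Sum: 1·(-5/2) + 7·(7/2) = 22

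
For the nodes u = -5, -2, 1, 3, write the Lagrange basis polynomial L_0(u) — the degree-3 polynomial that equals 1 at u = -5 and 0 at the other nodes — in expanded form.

L_0(u) = -(1/144)u^3 + (1/72)u^2 + (5/144)u - 1/24

L_0(u) = (u + 2)(u - 1)(u - 3) / [(-3)·(-6)·(-8)]
       = (u^3 - 2u^2 - 5u + 6) / (-144)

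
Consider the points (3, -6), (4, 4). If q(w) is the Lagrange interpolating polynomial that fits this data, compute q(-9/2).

Evaluate each Lagrange basis at w = -9/2:
L_0(-9/2) = (-17/2)/[(-1)] = 17/2
L_1(-9/2) = (-15/2)/[(1)] = -15/2
Sum: (-6)·(17/2) + 4·(-15/2) = -81

-81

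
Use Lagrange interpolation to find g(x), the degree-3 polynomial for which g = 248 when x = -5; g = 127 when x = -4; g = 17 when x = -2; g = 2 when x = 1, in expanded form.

g(x) = -2x^3 + x + 3

Build the Lagrange basis polynomials:
L_0(x) = (x + 4)(x + 2)(x - 1) / [-18] = -(1/18)x^3 - (5/18)x^2 - (1/9)x + 4/9
L_1(x) = (x + 5)(x + 2)(x - 1) / [10] = (1/10)x^3 + (3/5)x^2 + (3/10)x - 1
L_2(x) = (x + 5)(x + 4)(x - 1) / [-18] = -(1/18)x^3 - (4/9)x^2 - (11/18)x + 10/9
L_3(x) = (x + 5)(x + 4)(x + 2) / [90] = (1/90)x^3 + (11/90)x^2 + (19/45)x + 4/9
g(x) = 248·L_0 + 127·L_1 + 17·L_2 + 2·L_3
  248·L_0(x) = -(124/9)x^3 - (620/9)x^2 - (248/9)x + 992/9
  127·L_1(x) = (127/10)x^3 + (381/5)x^2 + (381/10)x - 127
  17·L_2(x) = -(17/18)x^3 - (68/9)x^2 - (187/18)x + 170/9
  2·L_3(x) = (1/45)x^3 + (11/45)x^2 + (38/45)x + 8/9
Adding term by term: -2x^3 + x + 3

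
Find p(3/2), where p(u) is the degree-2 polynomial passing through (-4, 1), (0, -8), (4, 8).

L_0(3/2) = (3/2)·(-5/2)/[(-4)·(-8)] = -15/128
L_1(3/2) = (11/2)·(-5/2)/[(4)·(-4)] = 55/64
L_2(3/2) = (11/2)·(3/2)/[(8)·(4)] = 33/128
Sum: 1·(-15/128) + (-8)·(55/64) + 8·(33/128) = -631/128

-631/128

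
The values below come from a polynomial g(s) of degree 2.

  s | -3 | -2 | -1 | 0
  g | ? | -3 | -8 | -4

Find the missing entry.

The 3 known values determine g uniquely (degree ≤ 2).
Evaluate each Lagrange basis at s = -3:
L_0(-3) = (-2)·(-3)/[(-1)·(-2)] = 3
L_1(-3) = (-1)·(-3)/[(1)·(-1)] = -3
L_2(-3) = (-1)·(-2)/[(2)·(1)] = 1
Sum: (-3)·(3) + (-8)·(-3) + (-4)·(1) = 11

11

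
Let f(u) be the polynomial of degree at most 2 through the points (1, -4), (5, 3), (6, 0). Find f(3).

33/10

Evaluate each Lagrange basis at u = 3:
L_0(3) = (-2)·(-3)/[(-4)·(-5)] = 3/10
L_1(3) = (2)·(-3)/[(4)·(-1)] = 3/2
L_2(3) = (2)·(-2)/[(5)·(1)] = -4/5
Sum: (-4)·(3/10) + 3·(3/2) + 0 = 33/10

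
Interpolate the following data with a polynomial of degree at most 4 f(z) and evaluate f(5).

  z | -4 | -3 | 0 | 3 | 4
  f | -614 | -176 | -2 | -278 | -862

Using Newton's divided-difference form:
f[-4,-3] = (-176 - (-614)) / (-3 - (-4)) = 438
f[-3,0] = (-2 - (-176)) / (0 - (-3)) = 58
f[0,3] = (-278 - (-2)) / (3 - 0) = -92
f[3,4] = (-862 - (-278)) / (4 - 3) = -584
f[-4,-3,0] = (58 - 438) / (0 - (-4)) = -95
f[-3,0,3] = (-92 - 58) / (3 - (-3)) = -25
f[0,3,4] = (-584 - (-92)) / (4 - 0) = -123
f[-4,-3,0,3] = (-25 - (-95)) / (3 - (-4)) = 10
f[-3,0,3,4] = (-123 - (-25)) / (4 - (-3)) = -14
f[-4,-3,0,3,4] = (-14 - 10) / (4 - (-4)) = -3
f(5) = -614 + 438·(9) + (-95)·(9)·(8) + 10·(9)·(8)·(5) + (-3)·(9)·(8)·(5)·(2) = -2072

-2072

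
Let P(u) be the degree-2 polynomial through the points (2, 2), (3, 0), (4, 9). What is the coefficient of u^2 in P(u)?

L_0(u) = (u - 3)(u - 4) / [2] = (1/2)u^2 - (7/2)u + 6
L_1(u) = (u - 2)(u - 4) / [-1] = -u^2 + 6u - 8
L_2(u) = (u - 2)(u - 3) / [2] = (1/2)u^2 - (5/2)u + 3
P(u) = 2·L_0 + 0·L_1 + 9·L_2
Only the coefficient of u^2 is needed; take it from each L_i and combine:
2·(1/2) + 0·(-1) + 9·(1/2) = 11/2

11/2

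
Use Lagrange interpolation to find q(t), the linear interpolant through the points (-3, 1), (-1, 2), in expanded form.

q(t) = (1/2)t + 5/2

Build the Lagrange basis polynomials:
L_0(t) = (t + 1) / [-2] = -(1/2)t - 1/2
L_1(t) = (t + 3) / [2] = (1/2)t + 3/2
q(t) = 1·L_0 + 2·L_1
  1·L_0(t) = -(1/2)t - 1/2
  2·L_1(t) = t + 3
Adding term by term: (1/2)t + 5/2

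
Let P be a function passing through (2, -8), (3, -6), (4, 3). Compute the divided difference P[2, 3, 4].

P[2,3] = (-6 - (-8)) / (3 - 2) = 2
P[3,4] = (3 - (-6)) / (4 - 3) = 9
P[2,3,4] = (9 - 2) / (4 - 2) = 7/2

7/2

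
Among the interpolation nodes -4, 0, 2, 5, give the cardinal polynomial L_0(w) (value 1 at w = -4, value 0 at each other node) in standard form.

L_0(w) = w(w - 2)(w - 5) / [(-4)·(-6)·(-9)]
       = (w^3 - 7w^2 + 10w) / (-216)

L_0(w) = -(1/216)w^3 + (7/216)w^2 - (5/108)w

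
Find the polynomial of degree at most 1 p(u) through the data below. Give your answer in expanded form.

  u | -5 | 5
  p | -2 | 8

p(u) = u + 3

Build the Lagrange basis polynomials:
L_0(u) = (u - 5) / [-10] = -(1/10)u + 1/2
L_1(u) = (u + 5) / [10] = (1/10)u + 1/2
p(u) = (-2)·L_0 + 8·L_1
  (-2)·L_0(u) = (1/5)u - 1
  8·L_1(u) = (4/5)u + 4
Adding term by term: u + 3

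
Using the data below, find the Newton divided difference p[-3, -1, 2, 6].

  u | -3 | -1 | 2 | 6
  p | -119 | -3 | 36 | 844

4

p[-3,-1] = (-3 - (-119)) / (-1 - (-3)) = 58
p[-1,2] = (36 - (-3)) / (2 - (-1)) = 13
p[2,6] = (844 - 36) / (6 - 2) = 202
p[-3,-1,2] = (13 - 58) / (2 - (-3)) = -9
p[-1,2,6] = (202 - 13) / (6 - (-1)) = 27
p[-3,-1,2,6] = (27 - (-9)) / (6 - (-3)) = 4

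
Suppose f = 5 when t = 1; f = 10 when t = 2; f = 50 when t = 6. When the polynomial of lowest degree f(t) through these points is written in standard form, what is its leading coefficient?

Build the Lagrange basis polynomials:
L_0(t) = (t - 2)(t - 6) / [5] = (1/5)t^2 - (8/5)t + 12/5
L_1(t) = (t - 1)(t - 6) / [-4] = -(1/4)t^2 + (7/4)t - 3/2
L_2(t) = (t - 1)(t - 2) / [20] = (1/20)t^2 - (3/20)t + 1/10
f(t) = 5·L_0 + 10·L_1 + 50·L_2
Only the coefficient of t^2 is needed; take it from each L_i and combine:
5·(1/5) + 10·(-1/4) + 50·(1/20) = 1

1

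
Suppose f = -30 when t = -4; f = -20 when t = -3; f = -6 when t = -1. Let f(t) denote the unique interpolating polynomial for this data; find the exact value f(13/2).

-99/4

Evaluate each Lagrange basis at t = 13/2:
L_0(13/2) = (19/2)·(15/2)/[(-1)·(-3)] = 95/4
L_1(13/2) = (21/2)·(15/2)/[(1)·(-2)] = -315/8
L_2(13/2) = (21/2)·(19/2)/[(3)·(2)] = 133/8
Sum: (-30)·(95/4) + (-20)·(-315/8) + (-6)·(133/8) = -99/4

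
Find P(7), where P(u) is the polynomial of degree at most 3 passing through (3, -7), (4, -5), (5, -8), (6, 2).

43

L_0(7) = (3)·(2)·(1)/[(-1)·(-2)·(-3)] = -1
L_1(7) = (4)·(2)·(1)/[(1)·(-1)·(-2)] = 4
L_2(7) = (4)·(3)·(1)/[(2)·(1)·(-1)] = -6
L_3(7) = (4)·(3)·(2)/[(3)·(2)·(1)] = 4
Sum: (-7)·(-1) + (-5)·(4) + (-8)·(-6) + 2·(4) = 43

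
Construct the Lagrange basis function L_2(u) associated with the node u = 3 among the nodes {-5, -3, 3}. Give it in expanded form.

L_2(u) = (u + 5)(u + 3) / [(8)·(6)]
       = (u^2 + 8u + 15) / (48)

L_2(u) = (1/48)u^2 + (1/6)u + 5/16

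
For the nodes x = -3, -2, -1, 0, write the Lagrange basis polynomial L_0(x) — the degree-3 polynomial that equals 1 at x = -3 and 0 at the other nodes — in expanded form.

L_0(x) = -(1/6)x^3 - (1/2)x^2 - (1/3)x

L_0(x) = (x + 2)(x + 1)x / [(-1)·(-2)·(-3)]
       = (x^3 + 3x^2 + 2x) / (-6)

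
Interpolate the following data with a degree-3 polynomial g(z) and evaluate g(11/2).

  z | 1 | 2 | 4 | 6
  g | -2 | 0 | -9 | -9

Evaluate each Lagrange basis at z = 11/2:
L_0(11/2) = (7/2)·(3/2)·(-1/2)/[(-1)·(-3)·(-5)] = 7/40
L_1(11/2) = (9/2)·(3/2)·(-1/2)/[(1)·(-2)·(-4)] = -27/64
L_2(11/2) = (9/2)·(7/2)·(-1/2)/[(3)·(2)·(-2)] = 21/32
L_3(11/2) = (9/2)·(7/2)·(3/2)/[(5)·(4)·(2)] = 189/320
Sum: (-2)·(7/40) + 0 + (-9)·(21/32) + (-9)·(189/320) = -3703/320

-3703/320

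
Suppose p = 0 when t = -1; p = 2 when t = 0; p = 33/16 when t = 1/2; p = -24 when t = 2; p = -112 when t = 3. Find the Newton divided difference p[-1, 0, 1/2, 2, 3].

p[-1,0] = (2 - 0) / (0 - (-1)) = 2
p[0,1/2] = (33/16 - 2) / (1/2 - 0) = 1/8
p[1/2,2] = (-24 - 33/16) / (2 - 1/2) = -139/8
p[2,3] = (-112 - (-24)) / (3 - 2) = -88
p[-1,0,1/2] = (1/8 - 2) / (1/2 - (-1)) = -5/4
p[0,1/2,2] = (-139/8 - 1/8) / (2 - 0) = -35/4
p[1/2,2,3] = (-88 - (-139/8)) / (3 - 1/2) = -113/4
p[-1,0,1/2,2] = (-35/4 - (-5/4)) / (2 - (-1)) = -5/2
p[0,1/2,2,3] = (-113/4 - (-35/4)) / (3 - 0) = -13/2
p[-1,0,1/2,2,3] = (-13/2 - (-5/2)) / (3 - (-1)) = -1

-1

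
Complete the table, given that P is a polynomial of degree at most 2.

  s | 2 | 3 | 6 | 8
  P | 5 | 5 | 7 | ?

10

The 3 known values determine P uniquely (degree ≤ 2).
Evaluate each Lagrange basis at s = 8:
L_0(8) = (5)·(2)/[(-1)·(-4)] = 5/2
L_1(8) = (6)·(2)/[(1)·(-3)] = -4
L_2(8) = (6)·(5)/[(4)·(3)] = 5/2
Sum: 5·(5/2) + 5·(-4) + 7·(5/2) = 10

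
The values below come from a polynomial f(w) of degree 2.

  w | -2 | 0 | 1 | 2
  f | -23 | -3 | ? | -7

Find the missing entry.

-2

The 3 known values determine f uniquely (degree ≤ 2).
Evaluate each Lagrange basis at w = 1:
L_0(1) = (1)·(-1)/[(-2)·(-4)] = -1/8
L_1(1) = (3)·(-1)/[(2)·(-2)] = 3/4
L_2(1) = (3)·(1)/[(4)·(2)] = 3/8
Sum: (-23)·(-1/8) + (-3)·(3/4) + (-7)·(3/8) = -2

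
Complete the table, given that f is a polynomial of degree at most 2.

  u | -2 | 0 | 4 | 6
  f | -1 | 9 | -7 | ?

The 3 known values determine f uniquely (degree ≤ 2).
Evaluate each Lagrange basis at u = 6:
L_0(6) = (6)·(2)/[(-2)·(-6)] = 1
L_1(6) = (8)·(2)/[(2)·(-4)] = -2
L_2(6) = (8)·(6)/[(6)·(4)] = 2
Sum: (-1)·(1) + 9·(-2) + (-7)·(2) = -33

-33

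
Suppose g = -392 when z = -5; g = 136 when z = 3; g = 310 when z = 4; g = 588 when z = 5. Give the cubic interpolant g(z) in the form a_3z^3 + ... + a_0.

g(z) = 4z^3 + 4z^2 - 2z - 2

Build the Lagrange basis polynomials:
L_0(z) = (z - 3)(z - 4)(z - 5) / [-720] = -(1/720)z^3 + (1/60)z^2 - (47/720)z + 1/12
L_1(z) = (z + 5)(z - 4)(z - 5) / [16] = (1/16)z^3 - (1/4)z^2 - (25/16)z + 25/4
L_2(z) = (z + 5)(z - 3)(z - 5) / [-9] = -(1/9)z^3 + (1/3)z^2 + (25/9)z - 25/3
L_3(z) = (z + 5)(z - 3)(z - 4) / [20] = (1/20)z^3 - (1/10)z^2 - (23/20)z + 3
g(z) = (-392)·L_0 + 136·L_1 + 310·L_2 + 588·L_3
  (-392)·L_0(z) = (49/90)z^3 - (98/15)z^2 + (2303/90)z - 98/3
  136·L_1(z) = (17/2)z^3 - 34z^2 - (425/2)z + 850
  310·L_2(z) = -(310/9)z^3 + (310/3)z^2 + (7750/9)z - 7750/3
  588·L_3(z) = (147/5)z^3 - (294/5)z^2 - (3381/5)z + 1764
Adding term by term: 4z^3 + 4z^2 - 2z - 2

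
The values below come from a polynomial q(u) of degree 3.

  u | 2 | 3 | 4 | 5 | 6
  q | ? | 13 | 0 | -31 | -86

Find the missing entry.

The 4 known values determine q uniquely (degree ≤ 3).
L_0(2) = (-2)·(-3)·(-4)/[(-1)·(-2)·(-3)] = 4
L_1(2) = (-1)·(-3)·(-4)/[(1)·(-1)·(-2)] = -6
L_2(2) = (-1)·(-2)·(-4)/[(2)·(1)·(-1)] = 4
L_3(2) = (-1)·(-2)·(-3)/[(3)·(2)·(1)] = -1
Sum: 13·(4) + 0 + (-31)·(4) + (-86)·(-1) = 14

14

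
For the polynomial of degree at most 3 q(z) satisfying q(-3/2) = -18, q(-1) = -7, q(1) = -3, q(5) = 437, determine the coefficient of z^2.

-2

Build the Lagrange basis polynomials:
L_0(z) = (z + 1)(z - 1)(z - 5) / [-65/8] = -(8/65)z^3 + (8/13)z^2 + (8/65)z - 8/13
L_1(z) = (z + 3/2)(z - 1)(z - 5) / [6] = (1/6)z^3 - (3/4)z^2 - (2/3)z + 5/4
L_2(z) = (z + 3/2)(z + 1)(z - 5) / [-20] = -(1/20)z^3 + (1/8)z^2 + (11/20)z + 3/8
L_3(z) = (z + 3/2)(z + 1)(z - 1) / [156] = (1/156)z^3 + (1/104)z^2 - (1/156)z - 1/104
q(z) = (-18)·L_0 + (-7)·L_1 + (-3)·L_2 + 437·L_3
Only the coefficient of z^2 is needed; take it from each L_i and combine:
(-18)·(8/13) + (-7)·(-3/4) + (-3)·(1/8) + 437·(1/104) = -2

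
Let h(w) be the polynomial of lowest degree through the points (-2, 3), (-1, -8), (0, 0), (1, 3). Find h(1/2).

Evaluate each Lagrange basis at w = 1/2:
L_0(1/2) = (3/2)·(1/2)·(-1/2)/[(-1)·(-2)·(-3)] = 1/16
L_1(1/2) = (5/2)·(1/2)·(-1/2)/[(1)·(-1)·(-2)] = -5/16
L_2(1/2) = (5/2)·(3/2)·(-1/2)/[(2)·(1)·(-1)] = 15/16
L_3(1/2) = (5/2)·(3/2)·(1/2)/[(3)·(2)·(1)] = 5/16
Sum: 3·(1/16) + (-8)·(-5/16) + 0 + 3·(5/16) = 29/8

29/8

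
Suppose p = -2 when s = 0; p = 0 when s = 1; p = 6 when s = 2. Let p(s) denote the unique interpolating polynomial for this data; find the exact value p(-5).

48

Using Newton's divided-difference form:
p[0,1] = (0 - (-2)) / (1 - 0) = 2
p[1,2] = (6 - 0) / (2 - 1) = 6
p[0,1,2] = (6 - 2) / (2 - 0) = 2
p(-5) = -2 + 2·(-5) + 2·(-5)·(-6) = 48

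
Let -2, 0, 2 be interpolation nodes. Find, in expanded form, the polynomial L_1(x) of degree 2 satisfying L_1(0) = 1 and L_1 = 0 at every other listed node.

L_1(x) = (x + 2)(x - 2) / [(2)·(-2)]
       = (x^2 - 4) / (-4)

L_1(x) = -(1/4)x^2 + 1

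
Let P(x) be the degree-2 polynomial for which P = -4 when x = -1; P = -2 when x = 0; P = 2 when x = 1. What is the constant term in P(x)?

Build the Lagrange basis polynomials:
L_0(x) = x(x - 1) / [2] = (1/2)x^2 - (1/2)x
L_1(x) = (x + 1)(x - 1) / [-1] = -x^2 + 1
L_2(x) = (x + 1)x / [2] = (1/2)x^2 + (1/2)x
P(x) = (-4)·L_0 + (-2)·L_1 + 2·L_2
Only the constant term is needed; take it from each L_i and combine:
(-4)·(0) + (-2)·(1) + 2·(0) = -2

-2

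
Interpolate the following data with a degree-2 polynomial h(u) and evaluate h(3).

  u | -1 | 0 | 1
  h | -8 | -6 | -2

12

Evaluate each Lagrange basis at u = 3:
L_0(3) = (3)·(2)/[(-1)·(-2)] = 3
L_1(3) = (4)·(2)/[(1)·(-1)] = -8
L_2(3) = (4)·(3)/[(2)·(1)] = 6
Sum: (-8)·(3) + (-6)·(-8) + (-2)·(6) = 12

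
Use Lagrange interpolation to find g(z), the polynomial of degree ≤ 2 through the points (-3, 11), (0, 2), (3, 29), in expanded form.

g(z) = 2z^2 + 3z + 2

L_0(z) = z(z - 3) / [18] = (1/18)z^2 - (1/6)z
L_1(z) = (z + 3)(z - 3) / [-9] = -(1/9)z^2 + 1
L_2(z) = (z + 3)z / [18] = (1/18)z^2 + (1/6)z
g(z) = 11·L_0 + 2·L_1 + 29·L_2
  11·L_0(z) = (11/18)z^2 - (11/6)z
  2·L_1(z) = -(2/9)z^2 + 2
  29·L_2(z) = (29/18)z^2 + (29/6)z
Adding term by term: 2z^2 + 3z + 2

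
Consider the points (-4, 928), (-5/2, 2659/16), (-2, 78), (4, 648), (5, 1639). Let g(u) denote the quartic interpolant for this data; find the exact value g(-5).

Evaluate each Lagrange basis at u = -5:
L_0(-5) = (-5/2)·(-3)·(-9)·(-10)/[(-3/2)·(-2)·(-8)·(-9)] = 25/8
L_1(-5) = (-1)·(-3)·(-9)·(-10)/[(3/2)·(-1/2)·(-13/2)·(-15/2)] = -96/13
L_2(-5) = (-1)·(-5/2)·(-9)·(-10)/[(2)·(1/2)·(-6)·(-7)] = 75/14
L_3(-5) = (-1)·(-5/2)·(-3)·(-10)/[(8)·(13/2)·(6)·(-1)] = -25/104
L_4(-5) = (-1)·(-5/2)·(-3)·(-9)/[(9)·(15/2)·(7)·(1)] = 1/7
Sum: 928·(25/8) + 2659/16·(-96/13) + 78·(75/14) + 648·(-25/104) + 1639·(1/7) = 2169

2169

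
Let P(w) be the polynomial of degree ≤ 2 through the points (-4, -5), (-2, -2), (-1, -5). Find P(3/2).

Evaluate each Lagrange basis at w = 3/2:
L_0(3/2) = (7/2)·(5/2)/[(-2)·(-3)] = 35/24
L_1(3/2) = (11/2)·(5/2)/[(2)·(-1)] = -55/8
L_2(3/2) = (11/2)·(7/2)/[(3)·(1)] = 77/12
Sum: (-5)·(35/24) + (-2)·(-55/8) + (-5)·(77/12) = -205/8

-205/8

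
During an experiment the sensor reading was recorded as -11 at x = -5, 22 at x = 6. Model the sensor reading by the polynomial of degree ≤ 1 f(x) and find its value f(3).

L_0(3) = (-3)/[(-11)] = 3/11
L_1(3) = (8)/[(11)] = 8/11
Sum: (-11)·(3/11) + 22·(8/11) = 13

13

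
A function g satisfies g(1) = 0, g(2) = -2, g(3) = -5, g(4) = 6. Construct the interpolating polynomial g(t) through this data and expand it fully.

g(t) = (5/2)t^3 - (31/2)t^2 + 27t - 14

Build the Lagrange basis polynomials:
L_0(t) = (t - 2)(t - 3)(t - 4) / [-6] = -(1/6)t^3 + (3/2)t^2 - (13/3)t + 4
L_1(t) = (t - 1)(t - 3)(t - 4) / [2] = (1/2)t^3 - 4t^2 + (19/2)t - 6
L_2(t) = (t - 1)(t - 2)(t - 4) / [-2] = -(1/2)t^3 + (7/2)t^2 - 7t + 4
L_3(t) = (t - 1)(t - 2)(t - 3) / [6] = (1/6)t^3 - t^2 + (11/6)t - 1
g(t) = 0·L_0 + (-2)·L_1 + (-5)·L_2 + 6·L_3
  0·L_0(t) = 0
  (-2)·L_1(t) = -t^3 + 8t^2 - 19t + 12
  (-5)·L_2(t) = (5/2)t^3 - (35/2)t^2 + 35t - 20
  6·L_3(t) = t^3 - 6t^2 + 11t - 6
Adding term by term: (5/2)t^3 - (31/2)t^2 + 27t - 14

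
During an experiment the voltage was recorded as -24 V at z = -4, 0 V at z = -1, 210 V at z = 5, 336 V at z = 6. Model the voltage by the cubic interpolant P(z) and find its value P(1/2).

Evaluate each Lagrange basis at z = 1/2:
L_0(1/2) = (3/2)·(-9/2)·(-11/2)/[(-3)·(-9)·(-10)] = -11/80
L_1(1/2) = (9/2)·(-9/2)·(-11/2)/[(3)·(-6)·(-7)] = 99/112
L_2(1/2) = (9/2)·(3/2)·(-11/2)/[(9)·(6)·(-1)] = 11/16
L_3(1/2) = (9/2)·(3/2)·(-9/2)/[(10)·(7)·(1)] = -243/560
Sum: (-24)·(-11/80) + 0 + 210·(11/16) + 336·(-243/560) = 15/8

15/8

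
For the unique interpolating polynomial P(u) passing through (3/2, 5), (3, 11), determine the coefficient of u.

4

The leading coefficient equals the top divided difference P[3/2,3].
P[3/2,3] = (11 - 5) / (3 - 3/2) = 4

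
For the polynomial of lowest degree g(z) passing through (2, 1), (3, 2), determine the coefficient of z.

Build the Lagrange basis polynomials:
L_0(z) = (z - 3) / [-1] = -z + 3
L_1(z) = (z - 2) / [1] = z - 2
g(z) = 1·L_0 + 2·L_1
Only the coefficient of z is needed; take it from each L_i and combine:
1·(-1) + 2·(1) = 1

1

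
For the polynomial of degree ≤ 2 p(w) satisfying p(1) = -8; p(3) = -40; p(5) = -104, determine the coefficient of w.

Build the Lagrange basis polynomials:
L_0(w) = (w - 3)(w - 5) / [8] = (1/8)w^2 - w + 15/8
L_1(w) = (w - 1)(w - 5) / [-4] = -(1/4)w^2 + (3/2)w - 5/4
L_2(w) = (w - 1)(w - 3) / [8] = (1/8)w^2 - (1/2)w + 3/8
p(w) = (-8)·L_0 + (-40)·L_1 + (-104)·L_2
Only the coefficient of w is needed; take it from each L_i and combine:
(-8)·(-1) + (-40)·(3/2) + (-104)·(-1/2) = 0

0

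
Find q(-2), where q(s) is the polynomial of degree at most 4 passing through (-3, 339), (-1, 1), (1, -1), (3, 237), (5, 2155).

62

L_0(-2) = (-1)·(-3)·(-5)·(-7)/[(-2)·(-4)·(-6)·(-8)] = 35/128
L_1(-2) = (1)·(-3)·(-5)·(-7)/[(2)·(-2)·(-4)·(-6)] = 35/32
L_2(-2) = (1)·(-1)·(-5)·(-7)/[(4)·(2)·(-2)·(-4)] = -35/64
L_3(-2) = (1)·(-1)·(-3)·(-7)/[(6)·(4)·(2)·(-2)] = 7/32
L_4(-2) = (1)·(-1)·(-3)·(-5)/[(8)·(6)·(4)·(2)] = -5/128
Sum: 339·(35/128) + 1·(35/32) + (-1)·(-35/64) + 237·(7/32) + 2155·(-5/128) = 62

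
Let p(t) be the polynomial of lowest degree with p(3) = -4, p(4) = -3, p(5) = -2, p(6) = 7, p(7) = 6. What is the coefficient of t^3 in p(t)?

125/6

Build the Lagrange basis polynomials:
L_0(t) = (t - 4)(t - 5)(t - 6)(t - 7) / [24] = (1/24)t^4 - (11/12)t^3 + (179/24)t^2 - (319/12)t + 35
L_1(t) = (t - 3)(t - 5)(t - 6)(t - 7) / [-6] = -(1/6)t^4 + (7/2)t^3 - (161/6)t^2 + (177/2)t - 105
L_2(t) = (t - 3)(t - 4)(t - 6)(t - 7) / [4] = (1/4)t^4 - 5t^3 + (145/4)t^2 - (225/2)t + 126
L_3(t) = (t - 3)(t - 4)(t - 5)(t - 7) / [-6] = -(1/6)t^4 + (19/6)t^3 - (131/6)t^2 + (389/6)t - 70
L_4(t) = (t - 3)(t - 4)(t - 5)(t - 6) / [24] = (1/24)t^4 - (3/4)t^3 + (119/24)t^2 - (57/4)t + 15
p(t) = (-4)·L_0 + (-3)·L_1 + (-2)·L_2 + 7·L_3 + 6·L_4
Only the coefficient of t^3 is needed; take it from each L_i and combine:
(-4)·(-11/12) + (-3)·(7/2) + (-2)·(-5) + 7·(19/6) + 6·(-3/4) = 125/6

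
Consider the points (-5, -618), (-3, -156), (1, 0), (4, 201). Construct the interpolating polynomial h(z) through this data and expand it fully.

Build the Lagrange basis polynomials:
L_0(z) = (z + 3)(z - 1)(z - 4) / [-108] = -(1/108)z^3 + (1/54)z^2 + (11/108)z - 1/9
L_1(z) = (z + 5)(z - 1)(z - 4) / [56] = (1/56)z^3 - (3/8)z + 5/14
L_2(z) = (z + 5)(z + 3)(z - 4) / [-72] = -(1/72)z^3 - (1/18)z^2 + (17/72)z + 5/6
L_3(z) = (z + 5)(z + 3)(z - 1) / [189] = (1/189)z^3 + (1/27)z^2 + (1/27)z - 5/63
h(z) = (-618)·L_0 + (-156)·L_1 + 0·L_2 + 201·L_3
  (-618)·L_0(z) = (103/18)z^3 - (103/9)z^2 - (1133/18)z + 206/3
  (-156)·L_1(z) = -(39/14)z^3 + (117/2)z - 390/7
  0·L_2(z) = 0
  201·L_3(z) = (67/63)z^3 + (67/9)z^2 + (67/9)z - 335/21
Adding term by term: 4z^3 - 4z^2 + 3z - 3

h(z) = 4z^3 - 4z^2 + 3z - 3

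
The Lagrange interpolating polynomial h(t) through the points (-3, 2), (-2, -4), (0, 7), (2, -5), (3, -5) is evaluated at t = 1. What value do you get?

Evaluate each Lagrange basis at t = 1:
L_0(1) = (3)·(1)·(-1)·(-2)/[(-1)·(-3)·(-5)·(-6)] = 1/15
L_1(1) = (4)·(1)·(-1)·(-2)/[(1)·(-2)·(-4)·(-5)] = -1/5
L_2(1) = (4)·(3)·(-1)·(-2)/[(3)·(2)·(-2)·(-3)] = 2/3
L_3(1) = (4)·(3)·(1)·(-2)/[(5)·(4)·(2)·(-1)] = 3/5
L_4(1) = (4)·(3)·(1)·(-1)/[(6)·(5)·(3)·(1)] = -2/15
Sum: 2·(1/15) + (-4)·(-1/5) + 7·(2/3) + (-5)·(3/5) + (-5)·(-2/15) = 49/15

49/15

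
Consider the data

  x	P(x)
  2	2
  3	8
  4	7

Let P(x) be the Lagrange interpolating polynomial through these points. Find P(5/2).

L_0(5/2) = (-1/2)·(-3/2)/[(-1)·(-2)] = 3/8
L_1(5/2) = (1/2)·(-3/2)/[(1)·(-1)] = 3/4
L_2(5/2) = (1/2)·(-1/2)/[(2)·(1)] = -1/8
Sum: 2·(3/8) + 8·(3/4) + 7·(-1/8) = 47/8

47/8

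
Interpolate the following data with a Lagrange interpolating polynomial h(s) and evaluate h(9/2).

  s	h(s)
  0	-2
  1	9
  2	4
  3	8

L_0(9/2) = (7/2)·(5/2)·(3/2)/[(-1)·(-2)·(-3)] = -35/16
L_1(9/2) = (9/2)·(5/2)·(3/2)/[(1)·(-1)·(-2)] = 135/16
L_2(9/2) = (9/2)·(7/2)·(3/2)/[(2)·(1)·(-1)] = -189/16
L_3(9/2) = (9/2)·(7/2)·(5/2)/[(3)·(2)·(1)] = 105/16
Sum: (-2)·(-35/16) + 9·(135/16) + 4·(-189/16) + 8·(105/16) = 1369/16

1369/16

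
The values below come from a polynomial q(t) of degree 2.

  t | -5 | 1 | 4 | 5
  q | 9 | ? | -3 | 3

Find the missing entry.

The 3 known values determine q uniquely (degree ≤ 2).
L_0(1) = (-3)·(-4)/[(-9)·(-10)] = 2/15
L_1(1) = (6)·(-4)/[(9)·(-1)] = 8/3
L_2(1) = (6)·(-3)/[(10)·(1)] = -9/5
Sum: 9·(2/15) + (-3)·(8/3) + 3·(-9/5) = -61/5

-61/5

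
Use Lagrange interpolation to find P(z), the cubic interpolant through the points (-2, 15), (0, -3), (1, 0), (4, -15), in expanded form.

P(z) = -z^3 + 3z^2 + z - 3

Build the Lagrange basis polynomials:
L_0(z) = z(z - 1)(z - 4) / [-36] = -(1/36)z^3 + (5/36)z^2 - (1/9)z
L_1(z) = (z + 2)(z - 1)(z - 4) / [8] = (1/8)z^3 - (3/8)z^2 - (3/4)z + 1
L_2(z) = (z + 2)z(z - 4) / [-9] = -(1/9)z^3 + (2/9)z^2 + (8/9)z
L_3(z) = (z + 2)z(z - 1) / [72] = (1/72)z^3 + (1/72)z^2 - (1/36)z
P(z) = 15·L_0 + (-3)·L_1 + 0·L_2 + (-15)·L_3
  15·L_0(z) = -(5/12)z^3 + (25/12)z^2 - (5/3)z
  (-3)·L_1(z) = -(3/8)z^3 + (9/8)z^2 + (9/4)z - 3
  0·L_2(z) = 0
  (-15)·L_3(z) = -(5/24)z^3 - (5/24)z^2 + (5/12)z
Adding term by term: -z^3 + 3z^2 + z - 3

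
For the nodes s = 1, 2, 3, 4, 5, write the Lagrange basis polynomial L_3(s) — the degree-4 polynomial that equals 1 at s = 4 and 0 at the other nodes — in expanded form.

L_3(s) = (s - 1)(s - 2)(s - 3)(s - 5) / [(3)·(2)·(1)·(-1)]
       = (s^4 - 11s^3 + 41s^2 - 61s + 30) / (-6)

L_3(s) = -(1/6)s^4 + (11/6)s^3 - (41/6)s^2 + (61/6)s - 5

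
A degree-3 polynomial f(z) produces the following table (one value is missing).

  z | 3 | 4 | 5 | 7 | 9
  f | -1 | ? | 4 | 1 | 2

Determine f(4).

The 4 known values determine f uniquely (degree ≤ 3).
Evaluate each Lagrange basis at z = 4:
L_0(4) = (-1)·(-3)·(-5)/[(-2)·(-4)·(-6)] = 5/16
L_1(4) = (1)·(-3)·(-5)/[(2)·(-2)·(-4)] = 15/16
L_2(4) = (1)·(-1)·(-5)/[(4)·(2)·(-2)] = -5/16
L_3(4) = (1)·(-1)·(-3)/[(6)·(4)·(2)] = 1/16
Sum: (-1)·(5/16) + 4·(15/16) + 1·(-5/16) + 2·(1/16) = 13/4

13/4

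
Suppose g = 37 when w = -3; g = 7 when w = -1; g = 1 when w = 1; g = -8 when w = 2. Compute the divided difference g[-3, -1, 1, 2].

g[-3,-1] = (7 - 37) / (-1 - (-3)) = -15
g[-1,1] = (1 - 7) / (1 - (-1)) = -3
g[1,2] = (-8 - 1) / (2 - 1) = -9
g[-3,-1,1] = (-3 - (-15)) / (1 - (-3)) = 3
g[-1,1,2] = (-9 - (-3)) / (2 - (-1)) = -2
g[-3,-1,1,2] = (-2 - 3) / (2 - (-3)) = -1

-1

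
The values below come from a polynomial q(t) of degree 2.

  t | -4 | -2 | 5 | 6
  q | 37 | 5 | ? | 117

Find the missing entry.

The 3 known values determine q uniquely (degree ≤ 2).
Evaluate each Lagrange basis at t = 5:
L_0(5) = (7)·(-1)/[(-2)·(-10)] = -7/20
L_1(5) = (9)·(-1)/[(2)·(-8)] = 9/16
L_2(5) = (9)·(7)/[(10)·(8)] = 63/80
Sum: 37·(-7/20) + 5·(9/16) + 117·(63/80) = 82

82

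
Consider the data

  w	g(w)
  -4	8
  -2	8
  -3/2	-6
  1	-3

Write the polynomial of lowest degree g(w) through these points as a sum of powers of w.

L_0(w) = (w + 2)(w + 3/2)(w - 1) / [-25] = -(1/25)w^3 - (1/10)w^2 + (1/50)w + 3/25
L_1(w) = (w + 4)(w + 3/2)(w - 1) / [3] = (1/3)w^3 + (3/2)w^2 + (1/6)w - 2
L_2(w) = (w + 4)(w + 2)(w - 1) / [-25/8] = -(8/25)w^3 - (8/5)w^2 - (16/25)w + 64/25
L_3(w) = (w + 4)(w + 2)(w + 3/2) / [75/2] = (2/75)w^3 + (1/5)w^2 + (34/75)w + 8/25
g(w) = 8·L_0 + 8·L_1 + (-6)·L_2 + (-3)·L_3
  8·L_0(w) = -(8/25)w^3 - (4/5)w^2 + (4/25)w + 24/25
  8·L_1(w) = (8/3)w^3 + 12w^2 + (4/3)w - 16
  (-6)·L_2(w) = (48/25)w^3 + (48/5)w^2 + (96/25)w - 384/25
  (-3)·L_3(w) = -(2/25)w^3 - (3/5)w^2 - (34/25)w - 24/25
Adding term by term: (314/75)w^3 + (101/5)w^2 + (298/75)w - 784/25

g(w) = (314/75)w^3 + (101/5)w^2 + (298/75)w - 784/25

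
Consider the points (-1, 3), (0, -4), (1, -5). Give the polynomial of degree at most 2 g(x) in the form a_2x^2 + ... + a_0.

g(x) = 3x^2 - 4x - 4

L_0(x) = x(x - 1) / [2] = (1/2)x^2 - (1/2)x
L_1(x) = (x + 1)(x - 1) / [-1] = -x^2 + 1
L_2(x) = (x + 1)x / [2] = (1/2)x^2 + (1/2)x
g(x) = 3·L_0 + (-4)·L_1 + (-5)·L_2
  3·L_0(x) = (3/2)x^2 - (3/2)x
  (-4)·L_1(x) = 4x^2 - 4
  (-5)·L_2(x) = -(5/2)x^2 - (5/2)x
Adding term by term: 3x^2 - 4x - 4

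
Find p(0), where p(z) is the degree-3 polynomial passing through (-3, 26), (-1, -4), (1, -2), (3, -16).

Using Newton's divided-difference form:
p[-3,-1] = (-4 - 26) / (-1 - (-3)) = -15
p[-1,1] = (-2 - (-4)) / (1 - (-1)) = 1
p[1,3] = (-16 - (-2)) / (3 - 1) = -7
p[-3,-1,1] = (1 - (-15)) / (1 - (-3)) = 4
p[-1,1,3] = (-7 - 1) / (3 - (-1)) = -2
p[-3,-1,1,3] = (-2 - 4) / (3 - (-3)) = -1
p(0) = 26 + (-15)·(3) + 4·(3)·(1) + (-1)·(3)·(1)·(-1) = -4

-4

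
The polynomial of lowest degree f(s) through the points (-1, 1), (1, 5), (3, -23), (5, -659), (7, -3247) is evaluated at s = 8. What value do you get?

-5903

Evaluate each Lagrange basis at s = 8:
L_0(8) = (7)·(5)·(3)·(1)/[(-2)·(-4)·(-6)·(-8)] = 35/128
L_1(8) = (9)·(5)·(3)·(1)/[(2)·(-2)·(-4)·(-6)] = -45/32
L_2(8) = (9)·(7)·(3)·(1)/[(4)·(2)·(-2)·(-4)] = 189/64
L_3(8) = (9)·(7)·(5)·(1)/[(6)·(4)·(2)·(-2)] = -105/32
L_4(8) = (9)·(7)·(5)·(3)/[(8)·(6)·(4)·(2)] = 315/128
Sum: 1·(35/128) + 5·(-45/32) + (-23)·(189/64) + (-659)·(-105/32) + (-3247)·(315/128) = -5903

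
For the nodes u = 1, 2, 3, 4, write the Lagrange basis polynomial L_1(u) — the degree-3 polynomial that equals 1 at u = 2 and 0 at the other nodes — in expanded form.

L_1(u) = (u - 1)(u - 3)(u - 4) / [(1)·(-1)·(-2)]
       = (u^3 - 8u^2 + 19u - 12) / (2)

L_1(u) = (1/2)u^3 - 4u^2 + (19/2)u - 6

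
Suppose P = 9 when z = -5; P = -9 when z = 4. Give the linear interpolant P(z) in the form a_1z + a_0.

P(z) = -2z - 1

Build the Lagrange basis polynomials:
L_0(z) = (z - 4) / [-9] = -(1/9)z + 4/9
L_1(z) = (z + 5) / [9] = (1/9)z + 5/9
P(z) = 9·L_0 + (-9)·L_1
  9·L_0(z) = -z + 4
  (-9)·L_1(z) = -z - 5
Adding term by term: -2z - 1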